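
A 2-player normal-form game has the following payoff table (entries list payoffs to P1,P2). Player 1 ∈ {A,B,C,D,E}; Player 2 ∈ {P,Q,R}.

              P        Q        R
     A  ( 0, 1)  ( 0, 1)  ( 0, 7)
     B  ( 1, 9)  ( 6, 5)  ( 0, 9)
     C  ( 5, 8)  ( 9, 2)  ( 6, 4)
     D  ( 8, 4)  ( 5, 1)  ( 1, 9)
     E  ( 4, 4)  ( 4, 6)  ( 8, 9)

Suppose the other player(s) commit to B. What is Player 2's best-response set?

u_2(P vs B) = 9
u_2(Q vs B) = 5
u_2(R vs B) = 9
max payoff 9 at {P,R}

P2 best: {P,R}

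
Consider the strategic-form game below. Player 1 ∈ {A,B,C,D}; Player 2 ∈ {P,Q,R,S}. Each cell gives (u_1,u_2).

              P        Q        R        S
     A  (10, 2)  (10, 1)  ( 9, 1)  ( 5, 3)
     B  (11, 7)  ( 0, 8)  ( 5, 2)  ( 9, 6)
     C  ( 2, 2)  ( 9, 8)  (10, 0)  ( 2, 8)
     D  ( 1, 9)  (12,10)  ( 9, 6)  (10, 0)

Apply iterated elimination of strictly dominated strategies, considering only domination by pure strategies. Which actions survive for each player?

Survivors P1:{A,B,D} P2:{P,Q,S}

P2 drop R (P beats it: A:2>1 B:7>2 C:2>0 D:9>6)
P1 drop C (A beats it: P:10>2 Q:10>9 S:5>2)
P1→{A,B,D} P2→{P,Q,S}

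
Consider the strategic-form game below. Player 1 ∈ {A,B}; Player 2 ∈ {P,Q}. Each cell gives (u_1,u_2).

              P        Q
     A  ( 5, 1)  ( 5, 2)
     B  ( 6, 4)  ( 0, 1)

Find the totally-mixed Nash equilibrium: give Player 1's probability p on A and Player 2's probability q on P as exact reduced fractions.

p=3/4, q=5/6

P1 indiff ⇒ q·5+(1-q)·5 = q·6+(1-q)·0 ⇒ q(-1) = (1-q)(-5) ⇒ q = 5/6
P2 indiff ⇒ p·1+(1-p)·4 = p·2+(1-p)·1 ⇒ p(-1) = (1-p)(-3) ⇒ p = 3/4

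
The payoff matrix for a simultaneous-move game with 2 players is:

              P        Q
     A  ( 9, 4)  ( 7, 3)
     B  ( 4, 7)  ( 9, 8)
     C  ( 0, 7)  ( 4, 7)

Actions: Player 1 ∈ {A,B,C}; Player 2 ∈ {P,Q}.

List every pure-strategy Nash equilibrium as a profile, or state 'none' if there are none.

NE set: (A,P), (B,Q)

(A,P): NE
(A,Q): not NE [P1→B gives 9>7; P2→P gives 4>3]
(B,P): not NE [P1→A gives 9>4; P2→Q gives 8>7]
(B,Q): NE
(C,P): not NE [P1→A gives 9>0]
(C,Q): not NE [P1→B gives 9>4]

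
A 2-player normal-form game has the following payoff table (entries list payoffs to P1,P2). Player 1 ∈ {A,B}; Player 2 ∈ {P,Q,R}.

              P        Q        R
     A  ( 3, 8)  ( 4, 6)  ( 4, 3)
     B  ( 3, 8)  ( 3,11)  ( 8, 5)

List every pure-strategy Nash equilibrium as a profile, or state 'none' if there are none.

NE set: (A,P)

(A,P): NE
(A,Q): not NE [P2→P gives 8>6]
(A,R): not NE [P1→B gives 8>4; P2→P gives 8>3]
(B,P): not NE [P2→Q gives 11>8]
(B,Q): not NE [P1→A gives 4>3]
(B,R): not NE [P2→Q gives 11>5]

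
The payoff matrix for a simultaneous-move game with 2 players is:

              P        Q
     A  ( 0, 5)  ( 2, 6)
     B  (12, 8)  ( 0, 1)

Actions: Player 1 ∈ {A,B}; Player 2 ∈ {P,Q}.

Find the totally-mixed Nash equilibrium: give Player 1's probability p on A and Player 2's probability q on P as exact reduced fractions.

p=7/8, q=1/7

P1 indiff ⇒ q·0+(1-q)·2 = q·12+(1-q)·0 ⇒ q(-12) = (1-q)(-2) ⇒ q = 1/7
P2 indiff ⇒ p·5+(1-p)·8 = p·6+(1-p)·1 ⇒ p(-1) = (1-p)(-7) ⇒ p = 7/8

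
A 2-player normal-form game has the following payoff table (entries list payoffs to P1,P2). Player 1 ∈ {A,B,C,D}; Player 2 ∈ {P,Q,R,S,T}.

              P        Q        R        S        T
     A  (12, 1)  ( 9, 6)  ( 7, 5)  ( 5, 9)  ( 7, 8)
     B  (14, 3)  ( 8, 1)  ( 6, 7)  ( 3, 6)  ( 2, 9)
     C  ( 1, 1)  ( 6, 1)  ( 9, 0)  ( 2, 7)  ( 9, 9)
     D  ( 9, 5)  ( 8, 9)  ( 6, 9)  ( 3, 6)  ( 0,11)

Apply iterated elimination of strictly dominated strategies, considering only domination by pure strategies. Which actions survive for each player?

IESDS → P1:{A,C} P2:{S,T}

P1 drop D (A beats it: P:12>9 Q:9>8 R:7>6 S:5>3 T:7>0)
P2 drop P (S beats it: A:9>1 B:6>3 C:7>1)
P1 drop B (A beats it: Q:9>8 R:7>6 S:5>3 T:7>2)
P2 drop Q (S beats it: A:9>6 C:7>1)
P2 drop R (S beats it: A:9>5 C:7>0)
P1→{A,C} P2→{S,T}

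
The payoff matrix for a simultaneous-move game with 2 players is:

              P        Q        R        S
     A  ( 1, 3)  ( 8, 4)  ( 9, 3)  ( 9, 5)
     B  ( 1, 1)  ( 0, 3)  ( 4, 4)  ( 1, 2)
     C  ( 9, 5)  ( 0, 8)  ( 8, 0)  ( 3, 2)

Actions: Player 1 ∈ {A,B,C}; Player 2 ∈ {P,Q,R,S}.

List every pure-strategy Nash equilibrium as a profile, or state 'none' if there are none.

NE set: (A,S)

(A,P): not NE [P1→C gives 9>1; P2→S gives 5>3]
(A,Q): not NE [P2→S gives 5>4]
(A,R): not NE [P2→S gives 5>3]
(A,S): NE
(B,P): not NE [P1→C gives 9>1; P2→R gives 4>1]
(B,Q): not NE [P1→A gives 8>0; P2→R gives 4>3]
(B,R): not NE [P1→A gives 9>4]
(B,S): not NE [P1→A gives 9>1; P2→R gives 4>2]
(C,P): not NE [P2→Q gives 8>5]
(C,Q): not NE [P1→A gives 8>0]
(C,R): not NE [P1→A gives 9>8; P2→Q gives 8>0]
(C,S): not NE [P1→A gives 9>3; P2→Q gives 8>2]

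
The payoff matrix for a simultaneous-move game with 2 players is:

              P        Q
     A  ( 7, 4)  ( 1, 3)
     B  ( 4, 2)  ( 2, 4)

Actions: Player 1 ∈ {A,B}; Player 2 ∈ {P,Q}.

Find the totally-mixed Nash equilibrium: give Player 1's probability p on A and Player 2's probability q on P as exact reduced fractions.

(p,q) = (2/3, 1/4)

P1 indiff ⇒ q·7+(1-q)·1 = q·4+(1-q)·2 ⇒ q(3) = (1-q)(1) ⇒ q = 1/4
P2 indiff ⇒ p·4+(1-p)·2 = p·3+(1-p)·4 ⇒ p(1) = (1-p)(2) ⇒ p = 2/3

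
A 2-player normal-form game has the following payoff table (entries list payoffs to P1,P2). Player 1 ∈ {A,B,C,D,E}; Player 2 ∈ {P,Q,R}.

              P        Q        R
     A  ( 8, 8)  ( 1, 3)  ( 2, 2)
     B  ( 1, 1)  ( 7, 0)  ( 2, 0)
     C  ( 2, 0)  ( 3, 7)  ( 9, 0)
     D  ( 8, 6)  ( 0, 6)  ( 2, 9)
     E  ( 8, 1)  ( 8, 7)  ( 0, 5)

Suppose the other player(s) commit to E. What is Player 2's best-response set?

argmax u_2 = {Q}

u_2(P vs E) = 1
u_2(Q vs E) = 7
u_2(R vs E) = 5
max payoff 7 at {Q}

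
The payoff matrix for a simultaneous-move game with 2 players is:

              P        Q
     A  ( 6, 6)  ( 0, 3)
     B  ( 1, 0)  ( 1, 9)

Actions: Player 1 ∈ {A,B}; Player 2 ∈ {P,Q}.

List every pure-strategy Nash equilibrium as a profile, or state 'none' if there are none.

Nash profiles: (A,P), (B,Q)

(A,P): NE
(A,Q): not NE [P1→B gives 1>0; P2→P gives 6>3]
(B,P): not NE [P1→A gives 6>1; P2→Q gives 9>0]
(B,Q): NE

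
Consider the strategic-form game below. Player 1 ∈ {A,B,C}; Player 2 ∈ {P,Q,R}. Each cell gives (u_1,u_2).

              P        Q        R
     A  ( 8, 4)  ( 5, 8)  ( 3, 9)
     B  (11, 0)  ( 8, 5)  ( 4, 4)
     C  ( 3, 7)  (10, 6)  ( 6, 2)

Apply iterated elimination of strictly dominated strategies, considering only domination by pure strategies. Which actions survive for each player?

P1 drop A (B beats it: P:11>8 Q:8>5 R:4>3)
P2 drop R (Q beats it: B:5>4 C:6>2)
P1→{B,C} P2→{P,Q}

Survivors P1:{B,C} P2:{P,Q}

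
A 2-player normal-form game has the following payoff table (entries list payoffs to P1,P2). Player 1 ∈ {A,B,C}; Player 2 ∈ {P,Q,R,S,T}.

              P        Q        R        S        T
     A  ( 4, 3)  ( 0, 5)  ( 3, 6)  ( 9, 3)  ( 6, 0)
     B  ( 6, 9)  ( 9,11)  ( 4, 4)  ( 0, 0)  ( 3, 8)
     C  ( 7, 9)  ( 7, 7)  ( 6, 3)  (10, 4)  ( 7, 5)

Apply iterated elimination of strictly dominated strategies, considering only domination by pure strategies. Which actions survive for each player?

P1 drop A (C beats it: P:7>4 Q:7>0 R:6>3 S:10>9 T:7>6)
P2 drop R (P beats it: B:9>4 C:9>3)
P2 drop S (P beats it: B:9>0 C:9>4)
P2 drop T (P beats it: B:9>8 C:9>5)
P1→{B,C} P2→{P,Q}

IESDS → P1:{B,C} P2:{P,Q}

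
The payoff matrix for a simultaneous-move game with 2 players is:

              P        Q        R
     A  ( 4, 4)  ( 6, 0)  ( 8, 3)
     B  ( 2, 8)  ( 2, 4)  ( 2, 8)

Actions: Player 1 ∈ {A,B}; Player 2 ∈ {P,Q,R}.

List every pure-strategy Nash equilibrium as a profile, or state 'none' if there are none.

NE set: (A,P)

(A,P): NE
(A,Q): not NE [P2→P gives 4>0]
(A,R): not NE [P2→P gives 4>3]
(B,P): not NE [P1→A gives 4>2]
(B,Q): not NE [P1→A gives 6>2; P2→R gives 8>4]
(B,R): not NE [P1→A gives 8>2]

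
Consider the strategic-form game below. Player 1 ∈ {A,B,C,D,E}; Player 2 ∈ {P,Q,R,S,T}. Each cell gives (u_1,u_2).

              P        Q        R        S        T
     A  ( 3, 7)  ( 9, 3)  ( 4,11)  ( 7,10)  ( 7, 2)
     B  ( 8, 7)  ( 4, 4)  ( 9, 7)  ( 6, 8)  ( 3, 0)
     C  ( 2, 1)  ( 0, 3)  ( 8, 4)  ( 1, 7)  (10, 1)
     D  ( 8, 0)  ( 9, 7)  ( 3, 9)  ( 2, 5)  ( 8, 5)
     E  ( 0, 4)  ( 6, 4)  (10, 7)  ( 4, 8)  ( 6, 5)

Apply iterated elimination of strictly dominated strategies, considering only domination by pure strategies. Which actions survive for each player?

IESDS → P1:{A,B,E} P2:{R,S}

P2 drop P (S beats it: A:10>7 B:8>7 C:7>1 D:5>0 E:8>4)
P2 drop Q (R beats it: A:11>3 B:7>4 C:4>3 D:9>7 E:7>4)
P2 drop T (R beats it: A:11>2 B:7>0 C:4>1 D:9>5 E:7>5)
P1 drop C (B beats it: R:9>8 S:6>1)
P1 drop D (A beats it: R:4>3 S:7>2)
P1→{A,B,E} P2→{R,S}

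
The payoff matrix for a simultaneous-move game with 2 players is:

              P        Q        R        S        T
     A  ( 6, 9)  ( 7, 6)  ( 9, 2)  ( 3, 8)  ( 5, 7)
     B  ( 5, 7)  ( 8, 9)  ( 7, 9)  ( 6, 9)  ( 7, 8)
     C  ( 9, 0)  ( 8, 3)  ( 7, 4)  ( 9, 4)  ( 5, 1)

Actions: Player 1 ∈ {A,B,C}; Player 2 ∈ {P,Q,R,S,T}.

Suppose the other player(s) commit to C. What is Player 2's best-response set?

u_2(P vs C) = 0
u_2(Q vs C) = 3
u_2(R vs C) = 4
u_2(S vs C) = 4
u_2(T vs C) = 1
max payoff 4 at {R,S}

P2 best: {R,S}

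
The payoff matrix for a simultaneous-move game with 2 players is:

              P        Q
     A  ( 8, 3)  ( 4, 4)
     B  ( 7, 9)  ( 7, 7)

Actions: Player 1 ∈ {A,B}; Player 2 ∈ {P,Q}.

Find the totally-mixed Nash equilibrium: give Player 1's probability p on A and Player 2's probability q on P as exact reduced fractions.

P1 indiff ⇒ q·8+(1-q)·4 = q·7+(1-q)·7 ⇒ q(1) = (1-q)(3) ⇒ q = 3/4
P2 indiff ⇒ p·3+(1-p)·9 = p·4+(1-p)·7 ⇒ p(-1) = (1-p)(-2) ⇒ p = 2/3

P1 mixes 2/3 on A; P2 mixes 3/4 on P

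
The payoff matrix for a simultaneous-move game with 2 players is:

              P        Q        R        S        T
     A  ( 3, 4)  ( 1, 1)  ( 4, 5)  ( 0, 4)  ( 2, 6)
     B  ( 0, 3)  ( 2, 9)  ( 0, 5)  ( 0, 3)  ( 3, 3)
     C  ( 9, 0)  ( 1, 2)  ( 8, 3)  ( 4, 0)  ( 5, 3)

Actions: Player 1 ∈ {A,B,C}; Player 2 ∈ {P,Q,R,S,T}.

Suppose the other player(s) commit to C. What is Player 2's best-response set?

u_2(P vs C) = 0
u_2(Q vs C) = 2
u_2(R vs C) = 3
u_2(S vs C) = 0
u_2(T vs C) = 3
max payoff 3 at {R,T}

P2 best: {R,T}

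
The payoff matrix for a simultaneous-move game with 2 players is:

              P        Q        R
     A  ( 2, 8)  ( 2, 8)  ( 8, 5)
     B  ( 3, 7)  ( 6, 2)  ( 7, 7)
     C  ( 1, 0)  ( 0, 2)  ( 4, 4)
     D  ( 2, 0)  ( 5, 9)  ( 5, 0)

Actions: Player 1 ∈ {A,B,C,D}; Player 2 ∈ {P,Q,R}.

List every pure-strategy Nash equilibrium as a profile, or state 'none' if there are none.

Nash profiles: (B,P)

(A,P): not NE [P1→B gives 3>2]
(A,Q): not NE [P1→B gives 6>2]
(A,R): not NE [P2→Q gives 8>5]
(B,P): NE
(B,Q): not NE [P2→R gives 7>2]
(B,R): not NE [P1→A gives 8>7]
(C,P): not NE [P1→B gives 3>1; P2→R gives 4>0]
(C,Q): not NE [P1→B gives 6>0; P2→R gives 4>2]
(C,R): not NE [P1→A gives 8>4]
(D,P): not NE [P1→B gives 3>2; P2→Q gives 9>0]
(D,Q): not NE [P1→B gives 6>5]
(D,R): not NE [P1→A gives 8>5; P2→Q gives 9>0]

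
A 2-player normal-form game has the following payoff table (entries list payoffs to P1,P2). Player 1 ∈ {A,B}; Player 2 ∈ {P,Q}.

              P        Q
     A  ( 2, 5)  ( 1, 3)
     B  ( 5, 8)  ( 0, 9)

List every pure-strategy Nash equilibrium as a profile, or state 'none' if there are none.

(A,P): not NE [P1→B gives 5>2]
(A,Q): not NE [P2→P gives 5>3]
(B,P): not NE [P2→Q gives 9>8]
(B,Q): not NE [P1→A gives 1>0]

No pure NE.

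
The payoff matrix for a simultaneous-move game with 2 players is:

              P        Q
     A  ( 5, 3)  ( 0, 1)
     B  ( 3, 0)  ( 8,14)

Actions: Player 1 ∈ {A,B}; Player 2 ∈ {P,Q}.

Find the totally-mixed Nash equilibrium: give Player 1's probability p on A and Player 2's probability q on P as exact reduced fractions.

P1 mixes 7/8 on A; P2 mixes 4/5 on P

P1 indiff ⇒ q·5+(1-q)·0 = q·3+(1-q)·8 ⇒ q(2) = (1-q)(8) ⇒ q = 4/5
P2 indiff ⇒ p·3+(1-p)·0 = p·1+(1-p)·14 ⇒ p(2) = (1-p)(14) ⇒ p = 7/8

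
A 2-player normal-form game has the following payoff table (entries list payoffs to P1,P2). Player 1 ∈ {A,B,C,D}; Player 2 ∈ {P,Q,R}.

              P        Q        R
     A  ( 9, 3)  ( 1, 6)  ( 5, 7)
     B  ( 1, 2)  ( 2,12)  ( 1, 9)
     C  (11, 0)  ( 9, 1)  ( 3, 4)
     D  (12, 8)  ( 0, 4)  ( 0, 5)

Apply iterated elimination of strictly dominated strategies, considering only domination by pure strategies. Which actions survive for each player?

Survivors P1:{A,C,D} P2:{P,R}

P1 drop B (C beats it: P:11>1 Q:9>2 R:3>1)
P2 drop Q (R beats it: A:7>6 C:4>1 D:5>4)
P1→{A,C,D} P2→{P,R}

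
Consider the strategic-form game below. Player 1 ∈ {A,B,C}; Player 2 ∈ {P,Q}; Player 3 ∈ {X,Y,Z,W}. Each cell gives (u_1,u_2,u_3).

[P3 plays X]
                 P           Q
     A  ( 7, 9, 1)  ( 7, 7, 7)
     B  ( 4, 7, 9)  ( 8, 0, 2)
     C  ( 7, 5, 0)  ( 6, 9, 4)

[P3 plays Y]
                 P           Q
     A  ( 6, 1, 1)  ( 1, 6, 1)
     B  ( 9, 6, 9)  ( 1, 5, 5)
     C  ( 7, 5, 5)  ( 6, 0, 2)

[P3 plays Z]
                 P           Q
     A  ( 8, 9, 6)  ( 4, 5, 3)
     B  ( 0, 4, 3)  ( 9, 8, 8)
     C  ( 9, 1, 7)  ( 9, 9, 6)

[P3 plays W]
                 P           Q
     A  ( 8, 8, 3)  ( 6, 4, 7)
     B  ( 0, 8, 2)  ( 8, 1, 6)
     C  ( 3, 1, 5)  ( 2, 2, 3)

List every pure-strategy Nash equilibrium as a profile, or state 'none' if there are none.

(A,P,X): not NE [P3→Z gives 6>1]
(A,P,Y): not NE [P1→B gives 9>6; P2→Q gives 6>1; P3→Z gives 6>1]
(A,P,Z): not NE [P1→C gives 9>8]
(A,P,W): not NE [P3→Z gives 6>3]
(A,Q,X): not NE [P1→B gives 8>7; P2→P gives 9>7]
(A,Q,Y): not NE [P1→C gives 6>1; P3→W gives 7>1]
(A,Q,Z): not NE [P1→C gives 9>4; P2→P gives 9>5; P3→W gives 7>3]
(A,Q,W): not NE [P1→B gives 8>6; P2→P gives 8>4]
(B,P,X): not NE [P1→C gives 7>4]
(B,P,Y): NE
(B,P,Z): not NE [P1→C gives 9>0; P2→Q gives 8>4; P3→Y gives 9>3]
(B,P,W): not NE [P1→A gives 8>0; P3→Y gives 9>2]
(B,Q,X): not NE [P2→P gives 7>0; P3→Z gives 8>2]
(B,Q,Y): not NE [P1→C gives 6>1; P2→P gives 6>5; P3→Z gives 8>5]
(B,Q,Z): NE
(B,Q,W): not NE [P2→P gives 8>1; P3→Z gives 8>6]
(C,P,X): not NE [P2→Q gives 9>5; P3→Z gives 7>0]
(C,P,Y): not NE [P1→B gives 9>7; P3→Z gives 7>5]
(C,P,Z): not NE [P2→Q gives 9>1]
(C,P,W): not NE [P1→A gives 8>3; P2→Q gives 2>1; P3→Z gives 7>5]
(C,Q,X): not NE [P1→B gives 8>6; P3→Z gives 6>4]
(C,Q,Y): not NE [P2→P gives 5>0; P3→Z gives 6>2]
(C,Q,Z): NE
(C,Q,W): not NE [P1→B gives 8>2; P3→Z gives 6>3]

Nash profiles: (B,P,Y), (B,Q,Z), (C,Q,Z)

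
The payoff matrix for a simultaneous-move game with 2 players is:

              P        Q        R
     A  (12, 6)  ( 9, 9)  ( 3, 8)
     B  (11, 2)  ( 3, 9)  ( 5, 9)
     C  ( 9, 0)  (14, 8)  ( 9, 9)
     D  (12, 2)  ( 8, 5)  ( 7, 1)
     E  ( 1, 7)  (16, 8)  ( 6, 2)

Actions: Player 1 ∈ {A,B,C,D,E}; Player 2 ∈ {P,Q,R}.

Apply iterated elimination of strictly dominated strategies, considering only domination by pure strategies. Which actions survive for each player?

P1 drop B (D beats it: P:12>11 Q:8>3 R:7>5)
P2 drop P (Q beats it: A:9>6 C:8>0 D:5>2 E:8>7)
P1 drop A (C beats it: Q:14>9 R:9>3)
P1 drop D (C beats it: Q:14>8 R:9>7)
P1→{C,E} P2→{Q,R}

Remaining: P1:{C,E} P2:{Q,R}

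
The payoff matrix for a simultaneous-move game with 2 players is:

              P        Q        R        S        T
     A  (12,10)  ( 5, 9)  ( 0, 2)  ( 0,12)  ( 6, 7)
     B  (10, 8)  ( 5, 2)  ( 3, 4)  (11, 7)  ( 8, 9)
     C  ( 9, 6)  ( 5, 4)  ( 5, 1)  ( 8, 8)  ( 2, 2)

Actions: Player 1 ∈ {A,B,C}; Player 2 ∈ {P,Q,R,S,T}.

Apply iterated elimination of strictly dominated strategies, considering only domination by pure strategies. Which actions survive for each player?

Remaining: P1:{A,B} P2:{P,S,T}

P2 drop Q (P beats it: A:10>9 B:8>2 C:6>4)
P2 drop R (P beats it: A:10>2 B:8>4 C:6>1)
P1 drop C (B beats it: P:10>9 S:11>8 T:8>2)
P1→{A,B} P2→{P,S,T}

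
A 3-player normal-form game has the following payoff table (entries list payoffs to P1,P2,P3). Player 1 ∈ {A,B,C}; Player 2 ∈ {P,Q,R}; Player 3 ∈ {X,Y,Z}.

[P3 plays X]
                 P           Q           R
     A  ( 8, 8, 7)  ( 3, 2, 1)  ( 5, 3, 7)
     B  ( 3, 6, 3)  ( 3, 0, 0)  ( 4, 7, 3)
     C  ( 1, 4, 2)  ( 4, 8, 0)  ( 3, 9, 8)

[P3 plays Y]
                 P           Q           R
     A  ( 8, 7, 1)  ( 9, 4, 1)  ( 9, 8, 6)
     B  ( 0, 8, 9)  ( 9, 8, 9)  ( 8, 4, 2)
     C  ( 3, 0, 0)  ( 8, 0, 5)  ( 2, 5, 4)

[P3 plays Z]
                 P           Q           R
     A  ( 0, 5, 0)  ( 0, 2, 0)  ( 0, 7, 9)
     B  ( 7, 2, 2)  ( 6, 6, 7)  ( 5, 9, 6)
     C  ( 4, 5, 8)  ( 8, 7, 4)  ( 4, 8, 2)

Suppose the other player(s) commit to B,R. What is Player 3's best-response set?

P3 best: {Z}

u_3(X vs B,R) = 3
u_3(Y vs B,R) = 2
u_3(Z vs B,R) = 6
max payoff 6 at {Z}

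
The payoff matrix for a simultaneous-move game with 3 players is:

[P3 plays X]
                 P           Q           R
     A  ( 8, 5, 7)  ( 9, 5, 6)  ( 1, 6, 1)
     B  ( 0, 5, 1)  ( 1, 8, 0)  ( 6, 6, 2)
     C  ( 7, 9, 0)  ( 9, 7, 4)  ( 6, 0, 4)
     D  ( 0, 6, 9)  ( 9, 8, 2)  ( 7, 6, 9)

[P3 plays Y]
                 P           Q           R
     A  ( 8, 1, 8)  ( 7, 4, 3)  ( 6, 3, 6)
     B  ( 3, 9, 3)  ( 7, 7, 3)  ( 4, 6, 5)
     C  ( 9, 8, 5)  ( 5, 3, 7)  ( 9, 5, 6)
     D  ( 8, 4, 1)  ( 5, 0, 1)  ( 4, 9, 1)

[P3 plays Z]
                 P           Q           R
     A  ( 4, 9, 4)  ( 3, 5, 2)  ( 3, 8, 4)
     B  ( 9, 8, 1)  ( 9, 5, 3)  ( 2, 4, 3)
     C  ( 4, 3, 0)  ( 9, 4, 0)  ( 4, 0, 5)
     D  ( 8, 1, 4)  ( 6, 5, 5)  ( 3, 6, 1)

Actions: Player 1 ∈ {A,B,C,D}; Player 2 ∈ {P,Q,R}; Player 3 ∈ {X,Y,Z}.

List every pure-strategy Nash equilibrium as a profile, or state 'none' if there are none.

PSNE = {(C,P,Y)}

(A,P,X): not NE [P2→R gives 6>5; P3→Y gives 8>7]
(A,P,Y): not NE [P1→C gives 9>8; P2→Q gives 4>1]
(A,P,Z): not NE [P1→B gives 9>4; P3→Y gives 8>4]
(A,Q,X): not NE [P2→R gives 6>5]
(A,Q,Y): not NE [P3→X gives 6>3]
(A,Q,Z): not NE [P1→C gives 9>3; P2→P gives 9>5; P3→X gives 6>2]
(A,R,X): not NE [P1→D gives 7>1; P3→Y gives 6>1]
(A,R,Y): not NE [P1→C gives 9>6; P2→Q gives 4>3]
(A,R,Z): not NE [P1→C gives 4>3; P2→P gives 9>8; P3→Y gives 6>4]
(B,P,X): not NE [P1→A gives 8>0; P2→Q gives 8>5; P3→Y gives 3>1]
(B,P,Y): not NE [P1→C gives 9>3]
(B,P,Z): not NE [P3→Y gives 3>1]
(B,Q,X): not NE [P1→D gives 9>1; P3→Z gives 3>0]
(B,Q,Y): not NE [P2→P gives 9>7]
(B,Q,Z): not NE [P2→P gives 8>5]
(B,R,X): not NE [P1→D gives 7>6; P2→Q gives 8>6; P3→Y gives 5>2]
(B,R,Y): not NE [P1→C gives 9>4; P2→P gives 9>6]
(B,R,Z): not NE [P1→C gives 4>2; P2→P gives 8>4; P3→Y gives 5>3]
(C,P,X): not NE [P1→A gives 8>7; P3→Y gives 5>0]
(C,P,Y): NE
(C,P,Z): not NE [P1→B gives 9>4; P2→Q gives 4>3; P3→Y gives 5>0]
(C,Q,X): not NE [P2→P gives 9>7; P3→Y gives 7>4]
(C,Q,Y): not NE [P1→B gives 7>5; P2→P gives 8>3]
(C,Q,Z): not NE [P3→Y gives 7>0]
(C,R,X): not NE [P1→D gives 7>6; P2→P gives 9>0; P3→Y gives 6>4]
(C,R,Y): not NE [P2→P gives 8>5]
(C,R,Z): not NE [P2→Q gives 4>0; P3→Y gives 6>5]
(D,P,X): not NE [P1→A gives 8>0; P2→Q gives 8>6]
(D,P,Y): not NE [P1→C gives 9>8; P2→R gives 9>4; P3→X gives 9>1]
(D,P,Z): not NE [P1→B gives 9>8; P2→R gives 6>1; P3→X gives 9>4]
(D,Q,X): not NE [P3→Z gives 5>2]
(D,Q,Y): not NE [P1→B gives 7>5; P2→R gives 9>0; P3→Z gives 5>1]
(D,Q,Z): not NE [P1→C gives 9>6; P2→R gives 6>5]
(D,R,X): not NE [P2→Q gives 8>6]
(D,R,Y): not NE [P1→C gives 9>4; P3→X gives 9>1]
(D,R,Z): not NE [P1→C gives 4>3; P3→X gives 9>1]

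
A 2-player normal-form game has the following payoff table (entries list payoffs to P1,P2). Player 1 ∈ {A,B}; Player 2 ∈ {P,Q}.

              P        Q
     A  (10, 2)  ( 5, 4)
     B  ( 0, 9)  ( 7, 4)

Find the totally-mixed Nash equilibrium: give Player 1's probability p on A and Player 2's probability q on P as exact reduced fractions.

P1 indiff ⇒ q·10+(1-q)·5 = q·0+(1-q)·7 ⇒ q(10) = (1-q)(2) ⇒ q = 1/6
P2 indiff ⇒ p·2+(1-p)·9 = p·4+(1-p)·4 ⇒ p(-2) = (1-p)(-5) ⇒ p = 5/7

p=5/7, q=1/6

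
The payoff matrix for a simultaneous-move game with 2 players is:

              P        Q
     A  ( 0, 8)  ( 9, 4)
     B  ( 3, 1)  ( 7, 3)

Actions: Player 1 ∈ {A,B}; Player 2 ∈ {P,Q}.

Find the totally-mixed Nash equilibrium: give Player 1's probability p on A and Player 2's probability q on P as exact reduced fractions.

p=1/3, q=2/5

P1 indiff ⇒ q·0+(1-q)·9 = q·3+(1-q)·7 ⇒ q(-3) = (1-q)(-2) ⇒ q = 2/5
P2 indiff ⇒ p·8+(1-p)·1 = p·4+(1-p)·3 ⇒ p(4) = (1-p)(2) ⇒ p = 1/3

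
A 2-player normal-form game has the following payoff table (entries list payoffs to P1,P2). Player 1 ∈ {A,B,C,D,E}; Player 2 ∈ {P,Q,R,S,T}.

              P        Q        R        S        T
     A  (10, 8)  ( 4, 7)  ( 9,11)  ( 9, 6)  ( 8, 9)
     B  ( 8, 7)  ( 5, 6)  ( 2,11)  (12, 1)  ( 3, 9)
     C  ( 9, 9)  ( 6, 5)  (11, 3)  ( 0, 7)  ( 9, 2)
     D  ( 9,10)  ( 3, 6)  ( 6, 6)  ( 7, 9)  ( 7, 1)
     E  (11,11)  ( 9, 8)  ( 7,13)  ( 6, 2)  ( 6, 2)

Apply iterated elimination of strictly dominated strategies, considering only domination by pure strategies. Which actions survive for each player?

P1 drop D (A beats it: P:10>9 Q:4>3 R:9>6 S:9>7 T:8>7)
P2 drop Q (P beats it: A:8>7 B:7>6 C:9>5 E:11>8)
P2 drop S (P beats it: A:8>6 B:7>1 C:9>7 E:11>2)
P1 drop B (A beats it: P:10>8 R:9>2 T:8>3)
P2 drop T (R beats it: A:11>9 C:3>2 E:13>2)
P1→{A,C,E} P2→{P,R}

Remaining: P1:{A,C,E} P2:{P,R}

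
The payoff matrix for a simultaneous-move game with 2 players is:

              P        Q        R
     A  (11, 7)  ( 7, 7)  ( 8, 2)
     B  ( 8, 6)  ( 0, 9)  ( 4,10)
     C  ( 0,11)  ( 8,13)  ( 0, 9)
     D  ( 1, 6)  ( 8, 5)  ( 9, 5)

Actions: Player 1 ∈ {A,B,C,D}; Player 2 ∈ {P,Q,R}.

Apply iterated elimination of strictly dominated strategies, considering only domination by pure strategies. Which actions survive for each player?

P1 drop B (A beats it: P:11>8 Q:7>0 R:8>4)
P2 drop R (P beats it: A:7>2 C:11>9 D:6>5)
P1→{A,C,D} P2→{P,Q}

Survivors P1:{A,C,D} P2:{P,Q}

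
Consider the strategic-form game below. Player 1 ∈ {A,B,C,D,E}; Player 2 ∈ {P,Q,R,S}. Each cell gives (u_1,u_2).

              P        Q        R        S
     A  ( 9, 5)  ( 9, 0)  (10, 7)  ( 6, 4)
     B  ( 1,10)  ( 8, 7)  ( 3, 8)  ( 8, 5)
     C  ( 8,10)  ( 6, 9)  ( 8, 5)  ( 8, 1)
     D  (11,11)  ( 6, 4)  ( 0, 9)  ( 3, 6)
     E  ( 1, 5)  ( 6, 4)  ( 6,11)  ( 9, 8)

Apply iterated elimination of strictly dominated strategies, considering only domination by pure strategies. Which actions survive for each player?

P2 drop Q (P beats it: A:5>0 B:10>7 C:10>9 D:11>4 E:5>4)
P2 drop S (R beats it: A:7>4 B:8>5 C:5>1 D:9>6 E:11>8)
P1 drop B (A beats it: P:9>1 R:10>3)
P1 drop C (A beats it: P:9>8 R:10>8)
P1 drop E (A beats it: P:9>1 R:10>6)
P1→{A,D} P2→{P,R}

Remaining: P1:{A,D} P2:{P,R}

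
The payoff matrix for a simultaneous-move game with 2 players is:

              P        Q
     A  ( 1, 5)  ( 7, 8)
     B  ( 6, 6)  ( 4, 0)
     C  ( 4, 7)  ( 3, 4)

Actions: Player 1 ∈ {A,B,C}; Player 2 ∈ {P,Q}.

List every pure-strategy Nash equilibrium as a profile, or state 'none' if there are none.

(A,P): not NE [P1→B gives 6>1; P2→Q gives 8>5]
(A,Q): NE
(B,P): NE
(B,Q): not NE [P1→A gives 7>4; P2→P gives 6>0]
(C,P): not NE [P1→B gives 6>4]
(C,Q): not NE [P1→A gives 7>3; P2→P gives 7>4]

PSNE = {(A,Q), (B,P)}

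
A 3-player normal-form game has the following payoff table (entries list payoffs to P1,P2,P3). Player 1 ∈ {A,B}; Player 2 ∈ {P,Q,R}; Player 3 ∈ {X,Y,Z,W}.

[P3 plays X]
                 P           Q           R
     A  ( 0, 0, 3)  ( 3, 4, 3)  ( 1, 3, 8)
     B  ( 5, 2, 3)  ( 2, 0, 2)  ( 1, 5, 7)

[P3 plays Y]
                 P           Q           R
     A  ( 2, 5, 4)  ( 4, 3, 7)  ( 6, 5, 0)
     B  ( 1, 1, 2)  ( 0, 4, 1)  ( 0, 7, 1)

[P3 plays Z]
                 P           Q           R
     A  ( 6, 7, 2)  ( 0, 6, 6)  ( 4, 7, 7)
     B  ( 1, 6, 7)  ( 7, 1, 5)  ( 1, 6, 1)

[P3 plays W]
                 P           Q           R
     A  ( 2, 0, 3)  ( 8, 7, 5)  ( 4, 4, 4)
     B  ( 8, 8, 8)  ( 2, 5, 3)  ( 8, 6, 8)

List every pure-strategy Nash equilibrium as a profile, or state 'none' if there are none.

PSNE = {(A,P,Y), (B,P,W)}

(A,P,X): not NE [P1→B gives 5>0; P2→Q gives 4>0; P3→Y gives 4>3]
(A,P,Y): NE
(A,P,Z): not NE [P3→Y gives 4>2]
(A,P,W): not NE [P1→B gives 8>2; P2→Q gives 7>0; P3→Y gives 4>3]
(A,Q,X): not NE [P3→Y gives 7>3]
(A,Q,Y): not NE [P2→R gives 5>3]
(A,Q,Z): not NE [P1→B gives 7>0; P2→R gives 7>6; P3→Y gives 7>6]
(A,Q,W): not NE [P3→Y gives 7>5]
(A,R,X): not NE [P2→Q gives 4>3]
(A,R,Y): not NE [P3→X gives 8>0]
(A,R,Z): not NE [P3→X gives 8>7]
(A,R,W): not NE [P1→B gives 8>4; P2→Q gives 7>4; P3→X gives 8>4]
(B,P,X): not NE [P2→R gives 5>2; P3→W gives 8>3]
(B,P,Y): not NE [P1→A gives 2>1; P2→R gives 7>1; P3→W gives 8>2]
(B,P,Z): not NE [P1→A gives 6>1; P3→W gives 8>7]
(B,P,W): NE
(B,Q,X): not NE [P1→A gives 3>2; P2→R gives 5>0; P3→Z gives 5>2]
(B,Q,Y): not NE [P1→A gives 4>0; P2→R gives 7>4; P3→Z gives 5>1]
(B,Q,Z): not NE [P2→R gives 6>1]
(B,Q,W): not NE [P1→A gives 8>2; P2→P gives 8>5; P3→Z gives 5>3]
(B,R,X): not NE [P3→W gives 8>7]
(B,R,Y): not NE [P1→A gives 6>0; P3→W gives 8>1]
(B,R,Z): not NE [P1→A gives 4>1; P3→W gives 8>1]
(B,R,W): not NE [P2→P gives 8>6]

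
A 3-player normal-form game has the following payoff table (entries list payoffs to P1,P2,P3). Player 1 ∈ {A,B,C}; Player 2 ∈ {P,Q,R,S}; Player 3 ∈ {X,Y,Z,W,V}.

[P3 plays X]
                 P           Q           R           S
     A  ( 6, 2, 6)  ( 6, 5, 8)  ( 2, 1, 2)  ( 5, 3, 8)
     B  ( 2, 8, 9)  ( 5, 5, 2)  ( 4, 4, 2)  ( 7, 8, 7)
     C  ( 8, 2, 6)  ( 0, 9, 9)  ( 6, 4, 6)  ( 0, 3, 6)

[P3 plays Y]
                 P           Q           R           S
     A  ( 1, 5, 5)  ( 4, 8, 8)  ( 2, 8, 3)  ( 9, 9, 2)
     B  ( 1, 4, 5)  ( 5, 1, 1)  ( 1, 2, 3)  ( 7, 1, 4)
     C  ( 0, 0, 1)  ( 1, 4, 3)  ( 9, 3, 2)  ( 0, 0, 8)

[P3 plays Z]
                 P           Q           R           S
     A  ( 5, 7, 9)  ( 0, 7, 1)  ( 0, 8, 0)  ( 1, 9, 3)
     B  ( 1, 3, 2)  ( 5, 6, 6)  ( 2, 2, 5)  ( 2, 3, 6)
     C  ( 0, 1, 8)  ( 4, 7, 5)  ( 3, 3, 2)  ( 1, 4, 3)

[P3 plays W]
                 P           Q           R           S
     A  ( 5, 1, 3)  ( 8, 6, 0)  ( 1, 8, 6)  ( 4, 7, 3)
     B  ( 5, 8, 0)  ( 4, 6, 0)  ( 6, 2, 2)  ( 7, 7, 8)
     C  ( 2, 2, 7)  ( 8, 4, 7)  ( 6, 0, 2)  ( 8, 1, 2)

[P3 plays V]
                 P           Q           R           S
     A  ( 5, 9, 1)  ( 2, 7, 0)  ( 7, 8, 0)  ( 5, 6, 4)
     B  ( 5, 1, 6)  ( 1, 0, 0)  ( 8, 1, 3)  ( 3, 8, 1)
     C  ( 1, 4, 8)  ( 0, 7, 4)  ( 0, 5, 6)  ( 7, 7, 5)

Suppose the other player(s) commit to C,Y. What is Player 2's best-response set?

argmax u_2 = {Q}

u_2(P vs C,Y) = 0
u_2(Q vs C,Y) = 4
u_2(R vs C,Y) = 3
u_2(S vs C,Y) = 0
max payoff 4 at {Q}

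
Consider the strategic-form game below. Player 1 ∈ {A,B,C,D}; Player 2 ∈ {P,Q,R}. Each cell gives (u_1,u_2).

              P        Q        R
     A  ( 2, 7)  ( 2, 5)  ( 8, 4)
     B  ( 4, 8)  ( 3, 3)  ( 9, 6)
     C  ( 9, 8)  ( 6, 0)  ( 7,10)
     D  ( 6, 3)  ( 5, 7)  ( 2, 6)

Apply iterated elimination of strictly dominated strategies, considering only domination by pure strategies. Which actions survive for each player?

P1 drop A (B beats it: P:4>2 Q:3>2 R:9>8)
P1 drop D (C beats it: P:9>6 Q:6>5 R:7>2)
P2 drop Q (P beats it: B:8>3 C:8>0)
P1→{B,C} P2→{P,R}

IESDS → P1:{B,C} P2:{P,R}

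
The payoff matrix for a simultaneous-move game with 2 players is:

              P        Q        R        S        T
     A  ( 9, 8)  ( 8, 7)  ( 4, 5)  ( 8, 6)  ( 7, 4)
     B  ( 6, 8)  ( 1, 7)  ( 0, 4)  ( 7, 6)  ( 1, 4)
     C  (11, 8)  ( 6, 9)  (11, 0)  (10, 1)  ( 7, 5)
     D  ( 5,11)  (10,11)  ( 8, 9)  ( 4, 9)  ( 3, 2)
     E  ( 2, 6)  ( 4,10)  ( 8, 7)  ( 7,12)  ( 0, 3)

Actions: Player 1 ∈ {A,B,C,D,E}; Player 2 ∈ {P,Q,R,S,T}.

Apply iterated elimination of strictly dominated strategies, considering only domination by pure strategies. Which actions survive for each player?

Remaining: P1:{A,C,D} P2:{P,Q}

P1 drop B (A beats it: P:9>6 Q:8>1 R:4>0 S:8>7 T:7>1)
P1 drop E (C beats it: P:11>2 Q:6>4 R:11>8 S:10>7 T:7>0)
P2 drop R (P beats it: A:8>5 C:8>0 D:11>9)
P2 drop S (P beats it: A:8>6 C:8>1 D:11>9)
P2 drop T (P beats it: A:8>4 C:8>5 D:11>2)
P1→{A,C,D} P2→{P,Q}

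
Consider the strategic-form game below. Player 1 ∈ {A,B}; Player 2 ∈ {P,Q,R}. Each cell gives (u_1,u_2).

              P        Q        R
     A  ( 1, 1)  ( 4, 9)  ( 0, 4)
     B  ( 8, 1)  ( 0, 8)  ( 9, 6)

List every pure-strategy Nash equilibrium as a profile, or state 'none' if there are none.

NE set: (A,Q)

(A,P): not NE [P1→B gives 8>1; P2→Q gives 9>1]
(A,Q): NE
(A,R): not NE [P1→B gives 9>0; P2→Q gives 9>4]
(B,P): not NE [P2→Q gives 8>1]
(B,Q): not NE [P1→A gives 4>0]
(B,R): not NE [P2→Q gives 8>6]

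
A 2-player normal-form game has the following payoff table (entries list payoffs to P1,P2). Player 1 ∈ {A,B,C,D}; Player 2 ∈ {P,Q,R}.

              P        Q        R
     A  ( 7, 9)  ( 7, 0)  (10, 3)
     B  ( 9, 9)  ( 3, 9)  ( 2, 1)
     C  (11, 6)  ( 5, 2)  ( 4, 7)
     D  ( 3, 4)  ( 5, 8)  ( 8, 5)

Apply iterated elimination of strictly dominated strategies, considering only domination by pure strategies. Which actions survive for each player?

P1 drop B (C beats it: P:11>9 Q:5>3 R:4>2)
P1 drop D (A beats it: P:7>3 Q:7>5 R:10>8)
P2 drop Q (P beats it: A:9>0 C:6>2)
P1→{A,C} P2→{P,R}

IESDS → P1:{A,C} P2:{P,R}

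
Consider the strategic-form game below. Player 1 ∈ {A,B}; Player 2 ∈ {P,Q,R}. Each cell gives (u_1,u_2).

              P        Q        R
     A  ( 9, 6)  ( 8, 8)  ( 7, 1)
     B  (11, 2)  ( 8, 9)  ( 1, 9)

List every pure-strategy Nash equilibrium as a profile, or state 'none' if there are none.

PSNE = {(A,Q), (B,Q)}

(A,P): not NE [P1→B gives 11>9; P2→Q gives 8>6]
(A,Q): NE
(A,R): not NE [P2→Q gives 8>1]
(B,P): not NE [P2→R gives 9>2]
(B,Q): NE
(B,R): not NE [P1→A gives 7>1]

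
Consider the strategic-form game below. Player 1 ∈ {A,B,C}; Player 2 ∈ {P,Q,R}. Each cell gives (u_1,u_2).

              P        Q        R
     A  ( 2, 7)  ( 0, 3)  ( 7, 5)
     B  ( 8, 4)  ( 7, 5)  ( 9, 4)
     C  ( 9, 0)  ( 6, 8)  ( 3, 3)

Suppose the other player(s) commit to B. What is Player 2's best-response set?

argmax u_2 = {Q}

u_2(P vs B) = 4
u_2(Q vs B) = 5
u_2(R vs B) = 4
max payoff 5 at {Q}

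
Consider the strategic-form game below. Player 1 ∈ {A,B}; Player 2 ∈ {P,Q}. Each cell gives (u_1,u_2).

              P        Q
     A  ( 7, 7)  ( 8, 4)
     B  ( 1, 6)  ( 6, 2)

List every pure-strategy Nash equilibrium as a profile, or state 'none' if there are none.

PSNE = {(A,P)}

(A,P): NE
(A,Q): not NE [P2→P gives 7>4]
(B,P): not NE [P1→A gives 7>1]
(B,Q): not NE [P1→A gives 8>6; P2→P gives 6>2]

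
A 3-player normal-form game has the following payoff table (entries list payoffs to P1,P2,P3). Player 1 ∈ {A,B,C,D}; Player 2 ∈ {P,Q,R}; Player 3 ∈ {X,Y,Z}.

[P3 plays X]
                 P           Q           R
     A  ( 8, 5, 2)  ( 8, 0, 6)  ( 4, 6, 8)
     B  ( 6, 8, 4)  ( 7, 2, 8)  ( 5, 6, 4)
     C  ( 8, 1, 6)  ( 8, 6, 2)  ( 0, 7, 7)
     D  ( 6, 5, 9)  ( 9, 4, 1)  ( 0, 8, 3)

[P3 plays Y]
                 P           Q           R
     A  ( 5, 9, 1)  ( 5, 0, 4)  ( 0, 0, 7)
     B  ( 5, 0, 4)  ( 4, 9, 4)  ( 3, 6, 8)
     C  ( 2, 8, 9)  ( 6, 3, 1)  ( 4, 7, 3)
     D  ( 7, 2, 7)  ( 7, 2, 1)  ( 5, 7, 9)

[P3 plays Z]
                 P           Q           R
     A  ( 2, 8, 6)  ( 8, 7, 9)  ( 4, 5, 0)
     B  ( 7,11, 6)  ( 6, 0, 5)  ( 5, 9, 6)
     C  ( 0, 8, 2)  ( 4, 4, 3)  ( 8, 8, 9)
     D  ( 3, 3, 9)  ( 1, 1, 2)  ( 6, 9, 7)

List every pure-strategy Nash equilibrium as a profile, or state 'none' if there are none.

PSNE = {(B,P,Z), (C,R,Z), (D,R,Y)}

(A,P,X): not NE [P2→R gives 6>5; P3→Z gives 6>2]
(A,P,Y): not NE [P1→D gives 7>5; P3→Z gives 6>1]
(A,P,Z): not NE [P1→B gives 7>2]
(A,Q,X): not NE [P1→D gives 9>8; P2→R gives 6>0; P3→Z gives 9>6]
(A,Q,Y): not NE [P1→D gives 7>5; P2→P gives 9>0; P3→Z gives 9>4]
(A,Q,Z): not NE [P2→P gives 8>7]
(A,R,X): not NE [P1→B gives 5>4]
(A,R,Y): not NE [P1→D gives 5>0; P2→P gives 9>0; P3→X gives 8>7]
(A,R,Z): not NE [P1→C gives 8>4; P2→P gives 8>5; P3→X gives 8>0]
(B,P,X): not NE [P1→C gives 8>6; P3→Z gives 6>4]
(B,P,Y): not NE [P1→D gives 7>5; P2→Q gives 9>0; P3→Z gives 6>4]
(B,P,Z): NE
(B,Q,X): not NE [P1→D gives 9>7; P2→P gives 8>2]
(B,Q,Y): not NE [P1→D gives 7>4; P3→X gives 8>4]
(B,Q,Z): not NE [P1→A gives 8>6; P2→P gives 11>0; P3→X gives 8>5]
(B,R,X): not NE [P2→P gives 8>6; P3→Y gives 8>4]
(B,R,Y): not NE [P1→D gives 5>3; P2→Q gives 9>6]
(B,R,Z): not NE [P1→C gives 8>5; P2→P gives 11>9; P3→Y gives 8>6]
(C,P,X): not NE [P2→R gives 7>1; P3→Y gives 9>6]
(C,P,Y): not NE [P1→D gives 7>2]
(C,P,Z): not NE [P1→B gives 7>0; P3→Y gives 9>2]
(C,Q,X): not NE [P1→D gives 9>8; P2→R gives 7>6; P3→Z gives 3>2]
(C,Q,Y): not NE [P1→D gives 7>6; P2→P gives 8>3; P3→Z gives 3>1]
(C,Q,Z): not NE [P1→A gives 8>4; P2→R gives 8>4]
(C,R,X): not NE [P1→B gives 5>0; P3→Z gives 9>7]
(C,R,Y): not NE [P1→D gives 5>4; P2→P gives 8>7; P3→Z gives 9>3]
(C,R,Z): NE
(D,P,X): not NE [P1→C gives 8>6; P2→R gives 8>5]
(D,P,Y): not NE [P2→R gives 7>2; P3→Z gives 9>7]
(D,P,Z): not NE [P1→B gives 7>3; P2→R gives 9>3]
(D,Q,X): not NE [P2→R gives 8>4; P3→Z gives 2>1]
(D,Q,Y): not NE [P2→R gives 7>2; P3→Z gives 2>1]
(D,Q,Z): not NE [P1→A gives 8>1; P2→R gives 9>1]
(D,R,X): not NE [P1→B gives 5>0; P3→Y gives 9>3]
(D,R,Y): NE
(D,R,Z): not NE [P1→C gives 8>6; P3→Y gives 9>7]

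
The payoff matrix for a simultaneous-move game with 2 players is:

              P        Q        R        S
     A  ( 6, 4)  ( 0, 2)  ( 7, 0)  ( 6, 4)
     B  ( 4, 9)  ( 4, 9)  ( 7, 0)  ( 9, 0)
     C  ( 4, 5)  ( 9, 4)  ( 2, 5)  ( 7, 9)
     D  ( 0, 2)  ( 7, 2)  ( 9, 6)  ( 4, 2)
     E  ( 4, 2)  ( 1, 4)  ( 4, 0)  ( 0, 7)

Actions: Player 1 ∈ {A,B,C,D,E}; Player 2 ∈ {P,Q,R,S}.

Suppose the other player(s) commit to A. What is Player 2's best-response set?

P2 best: {P,S}

u_2(P vs A) = 4
u_2(Q vs A) = 2
u_2(R vs A) = 0
u_2(S vs A) = 4
max payoff 4 at {P,S}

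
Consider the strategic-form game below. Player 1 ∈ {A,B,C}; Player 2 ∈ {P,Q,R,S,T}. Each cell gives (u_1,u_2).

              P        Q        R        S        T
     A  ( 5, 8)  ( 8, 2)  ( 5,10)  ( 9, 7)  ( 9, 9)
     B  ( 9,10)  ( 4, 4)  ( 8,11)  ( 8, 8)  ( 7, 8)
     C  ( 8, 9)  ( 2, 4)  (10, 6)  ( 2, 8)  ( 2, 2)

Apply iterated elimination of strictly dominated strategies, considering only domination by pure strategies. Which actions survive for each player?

P2 drop Q (P beats it: A:8>2 B:10>4 C:9>4)
P2 drop S (P beats it: A:8>7 B:10>8 C:9>8)
P2 drop T (R beats it: A:10>9 B:11>8 C:6>2)
P1 drop A (B beats it: P:9>5 R:8>5)
P1→{B,C} P2→{P,R}

IESDS → P1:{B,C} P2:{P,R}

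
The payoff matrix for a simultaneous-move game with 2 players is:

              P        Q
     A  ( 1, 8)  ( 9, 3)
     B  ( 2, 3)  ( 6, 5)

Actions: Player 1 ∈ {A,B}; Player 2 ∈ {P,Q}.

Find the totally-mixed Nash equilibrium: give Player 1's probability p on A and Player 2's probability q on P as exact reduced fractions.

P1 indiff ⇒ q·1+(1-q)·9 = q·2+(1-q)·6 ⇒ q(-1) = (1-q)(-3) ⇒ q = 3/4
P2 indiff ⇒ p·8+(1-p)·3 = p·3+(1-p)·5 ⇒ p(5) = (1-p)(2) ⇒ p = 2/7

P1 mixes 2/7 on A; P2 mixes 3/4 on P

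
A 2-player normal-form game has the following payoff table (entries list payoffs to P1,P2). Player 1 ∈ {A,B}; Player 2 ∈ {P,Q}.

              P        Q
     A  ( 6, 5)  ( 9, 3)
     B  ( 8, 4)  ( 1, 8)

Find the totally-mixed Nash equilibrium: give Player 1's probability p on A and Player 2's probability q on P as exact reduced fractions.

P1 indiff ⇒ q·6+(1-q)·9 = q·8+(1-q)·1 ⇒ q(-2) = (1-q)(-8) ⇒ q = 4/5
P2 indiff ⇒ p·5+(1-p)·4 = p·3+(1-p)·8 ⇒ p(2) = (1-p)(4) ⇒ p = 2/3

P1 mixes 2/3 on A; P2 mixes 4/5 on P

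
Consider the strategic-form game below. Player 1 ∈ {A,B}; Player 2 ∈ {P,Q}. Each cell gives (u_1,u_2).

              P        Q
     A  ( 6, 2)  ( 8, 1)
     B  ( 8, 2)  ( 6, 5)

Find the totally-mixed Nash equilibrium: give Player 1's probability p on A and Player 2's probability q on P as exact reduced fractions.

P1 indiff ⇒ q·6+(1-q)·8 = q·8+(1-q)·6 ⇒ q(-2) = (1-q)(-2) ⇒ q = 1/2
P2 indiff ⇒ p·2+(1-p)·2 = p·1+(1-p)·5 ⇒ p(1) = (1-p)(3) ⇒ p = 3/4

p=3/4, q=1/2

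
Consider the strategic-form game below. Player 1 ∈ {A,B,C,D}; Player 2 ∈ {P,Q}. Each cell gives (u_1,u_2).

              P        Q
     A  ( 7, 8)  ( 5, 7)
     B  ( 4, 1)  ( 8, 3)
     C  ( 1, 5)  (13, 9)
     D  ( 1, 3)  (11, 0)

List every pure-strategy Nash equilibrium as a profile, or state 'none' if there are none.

NE set: (A,P), (C,Q)

(A,P): NE
(A,Q): not NE [P1→C gives 13>5; P2→P gives 8>7]
(B,P): not NE [P1→A gives 7>4; P2→Q gives 3>1]
(B,Q): not NE [P1→C gives 13>8]
(C,P): not NE [P1→A gives 7>1; P2→Q gives 9>5]
(C,Q): NE
(D,P): not NE [P1→A gives 7>1]
(D,Q): not NE [P1→C gives 13>11; P2→P gives 3>0]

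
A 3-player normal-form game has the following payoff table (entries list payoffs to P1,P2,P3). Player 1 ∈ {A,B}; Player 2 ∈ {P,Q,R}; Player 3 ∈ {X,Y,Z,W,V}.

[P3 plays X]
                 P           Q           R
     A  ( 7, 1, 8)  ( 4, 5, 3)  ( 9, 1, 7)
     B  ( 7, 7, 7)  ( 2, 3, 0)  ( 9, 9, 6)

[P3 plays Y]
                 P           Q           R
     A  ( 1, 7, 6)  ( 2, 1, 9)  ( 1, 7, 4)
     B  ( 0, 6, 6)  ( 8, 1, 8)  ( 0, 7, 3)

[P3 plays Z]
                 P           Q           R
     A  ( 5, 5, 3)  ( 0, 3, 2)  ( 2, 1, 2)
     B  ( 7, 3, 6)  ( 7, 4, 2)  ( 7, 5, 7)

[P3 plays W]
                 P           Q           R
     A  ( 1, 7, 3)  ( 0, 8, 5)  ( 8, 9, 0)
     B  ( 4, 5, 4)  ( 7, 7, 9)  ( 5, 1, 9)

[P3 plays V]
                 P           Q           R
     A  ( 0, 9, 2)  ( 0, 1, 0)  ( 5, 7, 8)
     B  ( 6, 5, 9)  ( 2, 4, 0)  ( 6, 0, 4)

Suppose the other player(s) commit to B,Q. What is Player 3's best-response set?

u_3(X vs B,Q) = 0
u_3(Y vs B,Q) = 8
u_3(Z vs B,Q) = 2
u_3(W vs B,Q) = 9
u_3(V vs B,Q) = 0
max payoff 9 at {W}

BR_3 = {W}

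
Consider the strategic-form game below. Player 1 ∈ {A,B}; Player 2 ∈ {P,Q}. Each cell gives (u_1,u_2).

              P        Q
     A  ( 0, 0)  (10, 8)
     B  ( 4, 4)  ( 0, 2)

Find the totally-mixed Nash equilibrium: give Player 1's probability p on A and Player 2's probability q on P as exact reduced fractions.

P1 indiff ⇒ q·0+(1-q)·10 = q·4+(1-q)·0 ⇒ q(-4) = (1-q)(-10) ⇒ q = 5/7
P2 indiff ⇒ p·0+(1-p)·4 = p·8+(1-p)·2 ⇒ p(-8) = (1-p)(-2) ⇒ p = 1/5

P1 mixes 1/5 on A; P2 mixes 5/7 on P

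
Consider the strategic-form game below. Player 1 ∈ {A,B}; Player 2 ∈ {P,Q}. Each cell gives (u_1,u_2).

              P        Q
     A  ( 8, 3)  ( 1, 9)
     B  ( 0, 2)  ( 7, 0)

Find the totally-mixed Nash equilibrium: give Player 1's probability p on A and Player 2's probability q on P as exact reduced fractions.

(p,q) = (1/4, 3/7)

P1 indiff ⇒ q·8+(1-q)·1 = q·0+(1-q)·7 ⇒ q(8) = (1-q)(6) ⇒ q = 3/7
P2 indiff ⇒ p·3+(1-p)·2 = p·9+(1-p)·0 ⇒ p(-6) = (1-p)(-2) ⇒ p = 1/4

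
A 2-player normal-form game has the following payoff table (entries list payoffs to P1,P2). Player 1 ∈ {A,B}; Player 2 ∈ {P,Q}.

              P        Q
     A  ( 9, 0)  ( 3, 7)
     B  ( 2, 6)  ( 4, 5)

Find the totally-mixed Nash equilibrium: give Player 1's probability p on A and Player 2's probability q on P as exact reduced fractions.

P1 mixes 1/8 on A; P2 mixes 1/8 on P

P1 indiff ⇒ q·9+(1-q)·3 = q·2+(1-q)·4 ⇒ q(7) = (1-q)(1) ⇒ q = 1/8
P2 indiff ⇒ p·0+(1-p)·6 = p·7+(1-p)·5 ⇒ p(-7) = (1-p)(-1) ⇒ p = 1/8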